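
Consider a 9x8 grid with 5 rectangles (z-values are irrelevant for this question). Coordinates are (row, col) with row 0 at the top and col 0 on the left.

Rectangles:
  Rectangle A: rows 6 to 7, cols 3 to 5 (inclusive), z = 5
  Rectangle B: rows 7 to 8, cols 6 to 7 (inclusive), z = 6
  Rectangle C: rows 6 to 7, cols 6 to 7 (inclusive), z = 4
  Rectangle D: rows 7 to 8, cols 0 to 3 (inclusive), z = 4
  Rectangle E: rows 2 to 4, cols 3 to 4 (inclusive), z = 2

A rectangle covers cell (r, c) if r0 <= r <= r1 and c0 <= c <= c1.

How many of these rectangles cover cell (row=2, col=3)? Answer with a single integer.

Check cell (2,3):
  A: rows 6-7 cols 3-5 -> outside (row miss)
  B: rows 7-8 cols 6-7 -> outside (row miss)
  C: rows 6-7 cols 6-7 -> outside (row miss)
  D: rows 7-8 cols 0-3 -> outside (row miss)
  E: rows 2-4 cols 3-4 -> covers
Count covering = 1

Answer: 1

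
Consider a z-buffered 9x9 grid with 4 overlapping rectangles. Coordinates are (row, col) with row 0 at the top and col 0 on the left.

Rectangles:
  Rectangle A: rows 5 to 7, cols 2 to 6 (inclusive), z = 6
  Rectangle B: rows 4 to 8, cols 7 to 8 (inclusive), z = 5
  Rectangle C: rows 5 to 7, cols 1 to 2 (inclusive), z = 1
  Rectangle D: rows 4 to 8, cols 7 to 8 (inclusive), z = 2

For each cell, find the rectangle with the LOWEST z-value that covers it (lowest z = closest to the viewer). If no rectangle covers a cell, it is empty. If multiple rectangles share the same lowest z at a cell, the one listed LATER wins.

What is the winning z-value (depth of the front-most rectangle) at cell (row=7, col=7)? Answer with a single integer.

Check cell (7,7):
  A: rows 5-7 cols 2-6 -> outside (col miss)
  B: rows 4-8 cols 7-8 z=5 -> covers; best now B (z=5)
  C: rows 5-7 cols 1-2 -> outside (col miss)
  D: rows 4-8 cols 7-8 z=2 -> covers; best now D (z=2)
Winner: D at z=2

Answer: 2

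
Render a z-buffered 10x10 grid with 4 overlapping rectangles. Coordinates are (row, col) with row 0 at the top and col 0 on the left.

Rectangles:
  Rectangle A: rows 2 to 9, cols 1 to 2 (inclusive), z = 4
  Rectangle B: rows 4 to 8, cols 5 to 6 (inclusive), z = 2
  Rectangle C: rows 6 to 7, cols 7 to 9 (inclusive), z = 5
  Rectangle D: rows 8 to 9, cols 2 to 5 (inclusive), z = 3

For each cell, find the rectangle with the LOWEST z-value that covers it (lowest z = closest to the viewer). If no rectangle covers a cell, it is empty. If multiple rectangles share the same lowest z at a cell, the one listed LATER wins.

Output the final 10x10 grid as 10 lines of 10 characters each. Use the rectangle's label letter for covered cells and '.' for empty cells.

..........
..........
.AA.......
.AA.......
.AA..BB...
.AA..BB...
.AA..BBCCC
.AA..BBCCC
.ADDDBB...
.ADDDD....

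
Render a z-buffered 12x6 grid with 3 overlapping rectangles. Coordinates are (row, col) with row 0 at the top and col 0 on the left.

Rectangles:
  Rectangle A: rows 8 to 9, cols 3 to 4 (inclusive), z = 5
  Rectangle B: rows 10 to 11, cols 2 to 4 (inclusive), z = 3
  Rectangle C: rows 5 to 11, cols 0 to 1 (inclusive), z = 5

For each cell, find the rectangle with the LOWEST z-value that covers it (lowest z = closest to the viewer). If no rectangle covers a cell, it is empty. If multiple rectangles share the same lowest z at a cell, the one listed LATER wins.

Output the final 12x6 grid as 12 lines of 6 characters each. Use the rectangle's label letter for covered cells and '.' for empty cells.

......
......
......
......
......
CC....
CC....
CC....
CC.AA.
CC.AA.
CCBBB.
CCBBB.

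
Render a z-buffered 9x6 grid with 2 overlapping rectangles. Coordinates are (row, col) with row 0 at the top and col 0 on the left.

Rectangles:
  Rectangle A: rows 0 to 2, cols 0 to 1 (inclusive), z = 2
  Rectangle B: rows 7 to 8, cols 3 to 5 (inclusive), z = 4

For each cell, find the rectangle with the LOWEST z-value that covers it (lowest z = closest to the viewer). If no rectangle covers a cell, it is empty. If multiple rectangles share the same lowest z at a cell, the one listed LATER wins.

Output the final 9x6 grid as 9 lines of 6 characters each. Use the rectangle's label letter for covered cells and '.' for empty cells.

AA....
AA....
AA....
......
......
......
......
...BBB
...BBB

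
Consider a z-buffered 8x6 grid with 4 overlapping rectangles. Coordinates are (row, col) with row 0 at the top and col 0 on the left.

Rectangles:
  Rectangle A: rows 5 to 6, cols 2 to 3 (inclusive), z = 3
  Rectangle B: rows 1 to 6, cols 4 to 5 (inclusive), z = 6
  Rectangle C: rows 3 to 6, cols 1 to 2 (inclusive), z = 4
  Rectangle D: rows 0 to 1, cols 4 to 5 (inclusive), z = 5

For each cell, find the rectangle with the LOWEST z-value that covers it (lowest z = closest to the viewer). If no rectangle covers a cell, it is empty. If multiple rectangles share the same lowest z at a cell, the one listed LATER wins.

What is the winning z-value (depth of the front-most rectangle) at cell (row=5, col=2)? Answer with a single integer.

Check cell (5,2):
  A: rows 5-6 cols 2-3 z=3 -> covers; best now A (z=3)
  B: rows 1-6 cols 4-5 -> outside (col miss)
  C: rows 3-6 cols 1-2 z=4 -> covers; best now A (z=3)
  D: rows 0-1 cols 4-5 -> outside (row miss)
Winner: A at z=3

Answer: 3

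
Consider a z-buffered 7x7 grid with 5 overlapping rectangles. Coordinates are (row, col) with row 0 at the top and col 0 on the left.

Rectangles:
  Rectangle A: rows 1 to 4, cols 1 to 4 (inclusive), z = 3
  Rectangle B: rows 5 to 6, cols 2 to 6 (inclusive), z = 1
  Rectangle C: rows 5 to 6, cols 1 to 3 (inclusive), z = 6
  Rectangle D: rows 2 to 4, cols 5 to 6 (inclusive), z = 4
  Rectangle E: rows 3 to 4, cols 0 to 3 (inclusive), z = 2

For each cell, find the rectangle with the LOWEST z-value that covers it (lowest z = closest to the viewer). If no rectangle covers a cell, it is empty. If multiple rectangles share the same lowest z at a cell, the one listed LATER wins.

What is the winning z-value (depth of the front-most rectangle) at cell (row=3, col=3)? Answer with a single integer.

Check cell (3,3):
  A: rows 1-4 cols 1-4 z=3 -> covers; best now A (z=3)
  B: rows 5-6 cols 2-6 -> outside (row miss)
  C: rows 5-6 cols 1-3 -> outside (row miss)
  D: rows 2-4 cols 5-6 -> outside (col miss)
  E: rows 3-4 cols 0-3 z=2 -> covers; best now E (z=2)
Winner: E at z=2

Answer: 2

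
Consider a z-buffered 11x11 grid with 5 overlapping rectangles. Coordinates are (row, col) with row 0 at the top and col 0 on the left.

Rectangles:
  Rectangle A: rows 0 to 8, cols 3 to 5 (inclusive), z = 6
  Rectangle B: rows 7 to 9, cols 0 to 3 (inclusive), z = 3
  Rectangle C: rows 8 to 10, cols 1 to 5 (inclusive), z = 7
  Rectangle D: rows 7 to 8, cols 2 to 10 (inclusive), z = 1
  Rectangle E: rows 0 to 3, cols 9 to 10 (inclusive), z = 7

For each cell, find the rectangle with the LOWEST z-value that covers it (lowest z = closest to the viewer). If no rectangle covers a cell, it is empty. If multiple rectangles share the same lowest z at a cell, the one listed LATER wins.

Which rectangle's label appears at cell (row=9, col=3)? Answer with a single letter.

Answer: B

Derivation:
Check cell (9,3):
  A: rows 0-8 cols 3-5 -> outside (row miss)
  B: rows 7-9 cols 0-3 z=3 -> covers; best now B (z=3)
  C: rows 8-10 cols 1-5 z=7 -> covers; best now B (z=3)
  D: rows 7-8 cols 2-10 -> outside (row miss)
  E: rows 0-3 cols 9-10 -> outside (row miss)
Winner: B at z=3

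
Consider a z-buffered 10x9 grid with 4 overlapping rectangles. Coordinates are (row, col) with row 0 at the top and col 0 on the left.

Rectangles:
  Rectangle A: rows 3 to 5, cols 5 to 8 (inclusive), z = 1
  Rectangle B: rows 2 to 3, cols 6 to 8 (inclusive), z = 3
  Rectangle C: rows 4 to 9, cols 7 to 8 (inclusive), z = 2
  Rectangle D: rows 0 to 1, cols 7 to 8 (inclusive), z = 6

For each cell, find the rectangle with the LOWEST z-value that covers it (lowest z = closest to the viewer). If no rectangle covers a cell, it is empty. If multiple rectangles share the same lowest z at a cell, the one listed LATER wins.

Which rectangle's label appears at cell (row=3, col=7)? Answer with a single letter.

Check cell (3,7):
  A: rows 3-5 cols 5-8 z=1 -> covers; best now A (z=1)
  B: rows 2-3 cols 6-8 z=3 -> covers; best now A (z=1)
  C: rows 4-9 cols 7-8 -> outside (row miss)
  D: rows 0-1 cols 7-8 -> outside (row miss)
Winner: A at z=1

Answer: A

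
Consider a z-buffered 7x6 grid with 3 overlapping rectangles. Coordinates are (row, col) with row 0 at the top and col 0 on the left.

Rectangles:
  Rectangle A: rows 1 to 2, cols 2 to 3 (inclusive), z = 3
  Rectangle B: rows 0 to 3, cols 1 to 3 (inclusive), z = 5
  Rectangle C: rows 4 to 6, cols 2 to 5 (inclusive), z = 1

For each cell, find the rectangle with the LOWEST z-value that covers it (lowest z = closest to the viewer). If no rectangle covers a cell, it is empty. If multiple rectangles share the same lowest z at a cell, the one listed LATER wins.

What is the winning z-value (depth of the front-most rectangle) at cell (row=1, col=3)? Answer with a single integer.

Check cell (1,3):
  A: rows 1-2 cols 2-3 z=3 -> covers; best now A (z=3)
  B: rows 0-3 cols 1-3 z=5 -> covers; best now A (z=3)
  C: rows 4-6 cols 2-5 -> outside (row miss)
Winner: A at z=3

Answer: 3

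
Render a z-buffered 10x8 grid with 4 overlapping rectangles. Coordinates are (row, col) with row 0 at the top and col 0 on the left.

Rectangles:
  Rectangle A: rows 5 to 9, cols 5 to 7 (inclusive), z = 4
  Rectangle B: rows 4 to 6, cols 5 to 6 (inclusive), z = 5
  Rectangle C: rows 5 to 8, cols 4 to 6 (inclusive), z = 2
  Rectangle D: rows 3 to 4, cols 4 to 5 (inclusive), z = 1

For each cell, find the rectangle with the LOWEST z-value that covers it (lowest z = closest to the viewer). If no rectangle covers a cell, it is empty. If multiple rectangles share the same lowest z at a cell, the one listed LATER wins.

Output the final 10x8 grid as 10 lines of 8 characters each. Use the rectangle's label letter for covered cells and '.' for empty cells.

........
........
........
....DD..
....DDB.
....CCCA
....CCCA
....CCCA
....CCCA
.....AAA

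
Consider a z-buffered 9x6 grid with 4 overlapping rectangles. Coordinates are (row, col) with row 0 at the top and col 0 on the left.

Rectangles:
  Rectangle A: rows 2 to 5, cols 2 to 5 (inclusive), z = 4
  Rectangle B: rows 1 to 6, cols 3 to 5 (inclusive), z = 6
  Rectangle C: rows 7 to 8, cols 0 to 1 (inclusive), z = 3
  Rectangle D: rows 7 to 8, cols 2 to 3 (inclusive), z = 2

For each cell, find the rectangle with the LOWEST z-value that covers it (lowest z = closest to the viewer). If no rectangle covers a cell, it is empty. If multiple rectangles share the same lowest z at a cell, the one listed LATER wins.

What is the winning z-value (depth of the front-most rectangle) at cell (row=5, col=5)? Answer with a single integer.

Check cell (5,5):
  A: rows 2-5 cols 2-5 z=4 -> covers; best now A (z=4)
  B: rows 1-6 cols 3-5 z=6 -> covers; best now A (z=4)
  C: rows 7-8 cols 0-1 -> outside (row miss)
  D: rows 7-8 cols 2-3 -> outside (row miss)
Winner: A at z=4

Answer: 4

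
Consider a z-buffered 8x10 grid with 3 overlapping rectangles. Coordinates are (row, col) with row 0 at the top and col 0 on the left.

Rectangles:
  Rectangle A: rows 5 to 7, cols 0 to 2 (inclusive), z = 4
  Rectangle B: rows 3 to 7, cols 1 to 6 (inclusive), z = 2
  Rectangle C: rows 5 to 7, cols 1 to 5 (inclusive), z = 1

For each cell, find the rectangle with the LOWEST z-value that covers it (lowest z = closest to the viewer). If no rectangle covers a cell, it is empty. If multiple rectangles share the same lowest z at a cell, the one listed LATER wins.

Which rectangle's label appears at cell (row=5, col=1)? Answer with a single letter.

Answer: C

Derivation:
Check cell (5,1):
  A: rows 5-7 cols 0-2 z=4 -> covers; best now A (z=4)
  B: rows 3-7 cols 1-6 z=2 -> covers; best now B (z=2)
  C: rows 5-7 cols 1-5 z=1 -> covers; best now C (z=1)
Winner: C at z=1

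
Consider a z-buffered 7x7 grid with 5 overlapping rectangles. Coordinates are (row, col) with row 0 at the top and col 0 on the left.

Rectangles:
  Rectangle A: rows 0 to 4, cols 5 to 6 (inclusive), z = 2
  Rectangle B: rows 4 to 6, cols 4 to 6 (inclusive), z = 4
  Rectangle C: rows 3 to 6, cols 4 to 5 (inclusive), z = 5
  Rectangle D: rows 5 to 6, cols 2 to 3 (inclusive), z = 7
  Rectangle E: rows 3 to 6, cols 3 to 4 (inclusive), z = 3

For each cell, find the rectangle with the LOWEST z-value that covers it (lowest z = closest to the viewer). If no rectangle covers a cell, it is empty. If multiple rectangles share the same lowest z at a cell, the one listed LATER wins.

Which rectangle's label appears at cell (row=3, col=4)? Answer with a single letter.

Check cell (3,4):
  A: rows 0-4 cols 5-6 -> outside (col miss)
  B: rows 4-6 cols 4-6 -> outside (row miss)
  C: rows 3-6 cols 4-5 z=5 -> covers; best now C (z=5)
  D: rows 5-6 cols 2-3 -> outside (row miss)
  E: rows 3-6 cols 3-4 z=3 -> covers; best now E (z=3)
Winner: E at z=3

Answer: E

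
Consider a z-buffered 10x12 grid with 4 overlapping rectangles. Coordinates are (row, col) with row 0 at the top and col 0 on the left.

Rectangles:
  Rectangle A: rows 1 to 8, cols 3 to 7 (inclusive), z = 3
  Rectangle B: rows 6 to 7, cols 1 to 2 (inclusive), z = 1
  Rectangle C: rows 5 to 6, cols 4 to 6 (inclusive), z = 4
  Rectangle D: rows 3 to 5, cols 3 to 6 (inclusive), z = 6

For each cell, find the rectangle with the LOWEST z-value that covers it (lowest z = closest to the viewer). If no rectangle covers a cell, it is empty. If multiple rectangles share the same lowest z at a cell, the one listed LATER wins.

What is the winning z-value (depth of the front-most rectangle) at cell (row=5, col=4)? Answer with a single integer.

Check cell (5,4):
  A: rows 1-8 cols 3-7 z=3 -> covers; best now A (z=3)
  B: rows 6-7 cols 1-2 -> outside (row miss)
  C: rows 5-6 cols 4-6 z=4 -> covers; best now A (z=3)
  D: rows 3-5 cols 3-6 z=6 -> covers; best now A (z=3)
Winner: A at z=3

Answer: 3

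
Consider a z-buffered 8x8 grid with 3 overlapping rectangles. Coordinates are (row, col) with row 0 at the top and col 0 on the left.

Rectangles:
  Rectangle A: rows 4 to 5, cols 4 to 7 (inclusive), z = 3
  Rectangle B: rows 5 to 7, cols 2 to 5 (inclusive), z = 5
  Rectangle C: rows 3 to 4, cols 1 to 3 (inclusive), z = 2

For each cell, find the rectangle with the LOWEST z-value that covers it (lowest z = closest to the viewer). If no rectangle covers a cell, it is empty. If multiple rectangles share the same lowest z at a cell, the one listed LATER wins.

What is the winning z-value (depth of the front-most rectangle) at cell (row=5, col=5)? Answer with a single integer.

Check cell (5,5):
  A: rows 4-5 cols 4-7 z=3 -> covers; best now A (z=3)
  B: rows 5-7 cols 2-5 z=5 -> covers; best now A (z=3)
  C: rows 3-4 cols 1-3 -> outside (row miss)
Winner: A at z=3

Answer: 3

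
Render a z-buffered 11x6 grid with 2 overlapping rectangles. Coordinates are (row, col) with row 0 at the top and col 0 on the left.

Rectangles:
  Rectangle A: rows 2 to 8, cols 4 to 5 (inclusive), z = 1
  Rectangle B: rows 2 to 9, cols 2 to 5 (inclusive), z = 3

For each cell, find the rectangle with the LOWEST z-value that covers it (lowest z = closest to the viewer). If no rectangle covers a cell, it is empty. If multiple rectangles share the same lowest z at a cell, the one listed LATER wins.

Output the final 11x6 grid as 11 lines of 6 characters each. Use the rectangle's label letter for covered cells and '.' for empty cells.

......
......
..BBAA
..BBAA
..BBAA
..BBAA
..BBAA
..BBAA
..BBAA
..BBBB
......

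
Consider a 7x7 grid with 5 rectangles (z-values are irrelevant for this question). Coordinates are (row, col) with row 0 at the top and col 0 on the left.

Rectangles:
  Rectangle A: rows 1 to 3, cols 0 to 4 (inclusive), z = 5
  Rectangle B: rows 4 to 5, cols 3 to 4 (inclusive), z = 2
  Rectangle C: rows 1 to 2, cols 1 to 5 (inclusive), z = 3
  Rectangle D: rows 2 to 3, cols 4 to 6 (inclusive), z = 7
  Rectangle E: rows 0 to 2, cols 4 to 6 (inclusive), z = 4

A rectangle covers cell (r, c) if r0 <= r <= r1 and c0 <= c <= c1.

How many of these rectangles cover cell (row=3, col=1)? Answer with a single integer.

Answer: 1

Derivation:
Check cell (3,1):
  A: rows 1-3 cols 0-4 -> covers
  B: rows 4-5 cols 3-4 -> outside (row miss)
  C: rows 1-2 cols 1-5 -> outside (row miss)
  D: rows 2-3 cols 4-6 -> outside (col miss)
  E: rows 0-2 cols 4-6 -> outside (row miss)
Count covering = 1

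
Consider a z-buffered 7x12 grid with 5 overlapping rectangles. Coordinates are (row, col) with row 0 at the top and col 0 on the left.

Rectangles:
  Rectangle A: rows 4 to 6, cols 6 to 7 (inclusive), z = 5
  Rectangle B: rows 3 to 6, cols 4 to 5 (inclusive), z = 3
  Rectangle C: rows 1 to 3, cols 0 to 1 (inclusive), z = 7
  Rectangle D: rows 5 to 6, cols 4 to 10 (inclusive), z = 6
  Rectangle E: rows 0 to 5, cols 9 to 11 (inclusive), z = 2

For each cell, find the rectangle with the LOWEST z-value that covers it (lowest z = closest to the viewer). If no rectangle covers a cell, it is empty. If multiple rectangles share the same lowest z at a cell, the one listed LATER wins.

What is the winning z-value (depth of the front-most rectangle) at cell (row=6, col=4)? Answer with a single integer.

Check cell (6,4):
  A: rows 4-6 cols 6-7 -> outside (col miss)
  B: rows 3-6 cols 4-5 z=3 -> covers; best now B (z=3)
  C: rows 1-3 cols 0-1 -> outside (row miss)
  D: rows 5-6 cols 4-10 z=6 -> covers; best now B (z=3)
  E: rows 0-5 cols 9-11 -> outside (row miss)
Winner: B at z=3

Answer: 3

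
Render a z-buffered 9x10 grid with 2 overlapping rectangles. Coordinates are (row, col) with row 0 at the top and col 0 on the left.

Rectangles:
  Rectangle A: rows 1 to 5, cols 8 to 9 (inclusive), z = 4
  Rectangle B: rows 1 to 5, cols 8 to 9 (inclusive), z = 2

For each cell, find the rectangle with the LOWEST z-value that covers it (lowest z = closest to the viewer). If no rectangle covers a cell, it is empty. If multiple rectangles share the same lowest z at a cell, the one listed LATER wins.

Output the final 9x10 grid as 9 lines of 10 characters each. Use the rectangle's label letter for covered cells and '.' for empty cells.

..........
........BB
........BB
........BB
........BB
........BB
..........
..........
..........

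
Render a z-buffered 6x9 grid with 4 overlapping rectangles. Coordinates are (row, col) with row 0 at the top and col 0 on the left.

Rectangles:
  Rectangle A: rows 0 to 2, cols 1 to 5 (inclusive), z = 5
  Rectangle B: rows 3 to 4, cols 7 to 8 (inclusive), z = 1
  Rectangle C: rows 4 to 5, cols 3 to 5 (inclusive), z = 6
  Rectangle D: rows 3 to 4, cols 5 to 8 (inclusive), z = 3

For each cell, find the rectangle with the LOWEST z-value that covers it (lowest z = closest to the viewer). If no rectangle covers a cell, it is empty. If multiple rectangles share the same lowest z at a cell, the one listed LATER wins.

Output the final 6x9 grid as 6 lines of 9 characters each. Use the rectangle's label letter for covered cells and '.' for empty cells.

.AAAAA...
.AAAAA...
.AAAAA...
.....DDBB
...CCDDBB
...CCC...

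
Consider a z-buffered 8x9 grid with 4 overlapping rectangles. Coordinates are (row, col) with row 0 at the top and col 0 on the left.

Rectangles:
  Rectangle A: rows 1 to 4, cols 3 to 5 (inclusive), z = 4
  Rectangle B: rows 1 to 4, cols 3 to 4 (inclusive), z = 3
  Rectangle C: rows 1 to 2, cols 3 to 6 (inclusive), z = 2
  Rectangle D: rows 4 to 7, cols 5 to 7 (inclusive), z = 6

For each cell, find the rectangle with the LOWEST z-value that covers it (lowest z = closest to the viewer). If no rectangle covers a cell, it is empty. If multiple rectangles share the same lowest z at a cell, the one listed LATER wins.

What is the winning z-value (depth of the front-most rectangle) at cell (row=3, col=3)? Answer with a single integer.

Check cell (3,3):
  A: rows 1-4 cols 3-5 z=4 -> covers; best now A (z=4)
  B: rows 1-4 cols 3-4 z=3 -> covers; best now B (z=3)
  C: rows 1-2 cols 3-6 -> outside (row miss)
  D: rows 4-7 cols 5-7 -> outside (row miss)
Winner: B at z=3

Answer: 3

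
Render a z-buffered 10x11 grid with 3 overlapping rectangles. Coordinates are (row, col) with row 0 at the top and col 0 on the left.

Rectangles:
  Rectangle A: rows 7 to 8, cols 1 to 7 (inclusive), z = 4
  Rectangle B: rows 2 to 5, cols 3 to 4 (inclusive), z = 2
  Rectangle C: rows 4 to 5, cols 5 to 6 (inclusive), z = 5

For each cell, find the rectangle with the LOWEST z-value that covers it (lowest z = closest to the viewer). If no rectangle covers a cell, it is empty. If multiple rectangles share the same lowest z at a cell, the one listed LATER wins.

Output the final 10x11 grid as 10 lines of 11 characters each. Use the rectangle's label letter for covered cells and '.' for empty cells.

...........
...........
...BB......
...BB......
...BBCC....
...BBCC....
...........
.AAAAAAA...
.AAAAAAA...
...........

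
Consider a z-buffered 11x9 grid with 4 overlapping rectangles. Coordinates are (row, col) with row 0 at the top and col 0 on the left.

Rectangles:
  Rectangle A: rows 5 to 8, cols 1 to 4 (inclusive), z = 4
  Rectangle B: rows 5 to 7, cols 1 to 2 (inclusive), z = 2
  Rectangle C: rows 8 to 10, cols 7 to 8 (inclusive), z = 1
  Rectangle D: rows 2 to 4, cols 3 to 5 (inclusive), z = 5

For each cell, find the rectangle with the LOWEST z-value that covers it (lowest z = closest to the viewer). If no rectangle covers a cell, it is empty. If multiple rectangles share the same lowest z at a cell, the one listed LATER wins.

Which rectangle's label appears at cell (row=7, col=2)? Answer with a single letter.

Answer: B

Derivation:
Check cell (7,2):
  A: rows 5-8 cols 1-4 z=4 -> covers; best now A (z=4)
  B: rows 5-7 cols 1-2 z=2 -> covers; best now B (z=2)
  C: rows 8-10 cols 7-8 -> outside (row miss)
  D: rows 2-4 cols 3-5 -> outside (row miss)
Winner: B at z=2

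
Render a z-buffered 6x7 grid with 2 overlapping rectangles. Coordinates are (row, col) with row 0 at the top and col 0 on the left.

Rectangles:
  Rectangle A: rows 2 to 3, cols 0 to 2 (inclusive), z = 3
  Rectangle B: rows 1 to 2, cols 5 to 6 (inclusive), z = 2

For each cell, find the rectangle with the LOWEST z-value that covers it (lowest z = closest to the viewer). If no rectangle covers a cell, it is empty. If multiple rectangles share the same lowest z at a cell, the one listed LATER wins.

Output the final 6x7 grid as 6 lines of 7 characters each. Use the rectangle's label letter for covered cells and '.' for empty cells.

.......
.....BB
AAA..BB
AAA....
.......
.......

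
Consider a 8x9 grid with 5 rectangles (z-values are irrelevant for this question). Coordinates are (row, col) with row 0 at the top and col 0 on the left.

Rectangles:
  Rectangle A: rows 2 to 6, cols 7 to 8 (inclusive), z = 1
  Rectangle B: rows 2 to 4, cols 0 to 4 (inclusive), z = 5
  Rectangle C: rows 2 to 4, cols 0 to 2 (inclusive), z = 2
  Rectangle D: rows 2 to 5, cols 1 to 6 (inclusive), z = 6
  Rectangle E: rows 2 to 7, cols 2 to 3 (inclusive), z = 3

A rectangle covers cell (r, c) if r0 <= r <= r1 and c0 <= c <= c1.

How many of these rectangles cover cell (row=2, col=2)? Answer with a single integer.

Check cell (2,2):
  A: rows 2-6 cols 7-8 -> outside (col miss)
  B: rows 2-4 cols 0-4 -> covers
  C: rows 2-4 cols 0-2 -> covers
  D: rows 2-5 cols 1-6 -> covers
  E: rows 2-7 cols 2-3 -> covers
Count covering = 4

Answer: 4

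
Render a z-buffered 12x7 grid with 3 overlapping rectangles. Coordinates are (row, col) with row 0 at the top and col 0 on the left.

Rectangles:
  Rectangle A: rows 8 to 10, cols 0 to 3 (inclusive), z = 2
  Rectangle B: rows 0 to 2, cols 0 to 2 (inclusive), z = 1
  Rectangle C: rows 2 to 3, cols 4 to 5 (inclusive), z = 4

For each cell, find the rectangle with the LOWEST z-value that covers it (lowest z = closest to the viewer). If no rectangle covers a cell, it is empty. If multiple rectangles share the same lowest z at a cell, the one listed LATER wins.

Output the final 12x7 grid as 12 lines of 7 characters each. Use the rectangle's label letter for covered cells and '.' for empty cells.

BBB....
BBB....
BBB.CC.
....CC.
.......
.......
.......
.......
AAAA...
AAAA...
AAAA...
.......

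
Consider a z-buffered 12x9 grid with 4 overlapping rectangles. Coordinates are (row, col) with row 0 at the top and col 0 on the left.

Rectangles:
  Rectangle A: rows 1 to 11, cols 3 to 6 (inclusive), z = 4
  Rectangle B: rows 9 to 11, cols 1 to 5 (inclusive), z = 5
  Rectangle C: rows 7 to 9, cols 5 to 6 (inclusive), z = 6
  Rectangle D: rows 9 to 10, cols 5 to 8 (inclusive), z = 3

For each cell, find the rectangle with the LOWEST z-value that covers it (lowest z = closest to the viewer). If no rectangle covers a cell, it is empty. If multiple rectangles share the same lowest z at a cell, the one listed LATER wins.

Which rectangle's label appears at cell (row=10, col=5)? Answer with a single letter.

Check cell (10,5):
  A: rows 1-11 cols 3-6 z=4 -> covers; best now A (z=4)
  B: rows 9-11 cols 1-5 z=5 -> covers; best now A (z=4)
  C: rows 7-9 cols 5-6 -> outside (row miss)
  D: rows 9-10 cols 5-8 z=3 -> covers; best now D (z=3)
Winner: D at z=3

Answer: D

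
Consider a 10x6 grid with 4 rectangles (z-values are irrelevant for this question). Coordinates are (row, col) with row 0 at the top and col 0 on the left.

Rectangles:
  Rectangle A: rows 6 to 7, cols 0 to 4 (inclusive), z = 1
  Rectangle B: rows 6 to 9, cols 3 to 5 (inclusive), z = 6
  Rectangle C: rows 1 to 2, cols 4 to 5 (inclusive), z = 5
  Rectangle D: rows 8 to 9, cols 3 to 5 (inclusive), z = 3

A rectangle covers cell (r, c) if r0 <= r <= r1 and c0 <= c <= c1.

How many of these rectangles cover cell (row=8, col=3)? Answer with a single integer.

Answer: 2

Derivation:
Check cell (8,3):
  A: rows 6-7 cols 0-4 -> outside (row miss)
  B: rows 6-9 cols 3-5 -> covers
  C: rows 1-2 cols 4-5 -> outside (row miss)
  D: rows 8-9 cols 3-5 -> covers
Count covering = 2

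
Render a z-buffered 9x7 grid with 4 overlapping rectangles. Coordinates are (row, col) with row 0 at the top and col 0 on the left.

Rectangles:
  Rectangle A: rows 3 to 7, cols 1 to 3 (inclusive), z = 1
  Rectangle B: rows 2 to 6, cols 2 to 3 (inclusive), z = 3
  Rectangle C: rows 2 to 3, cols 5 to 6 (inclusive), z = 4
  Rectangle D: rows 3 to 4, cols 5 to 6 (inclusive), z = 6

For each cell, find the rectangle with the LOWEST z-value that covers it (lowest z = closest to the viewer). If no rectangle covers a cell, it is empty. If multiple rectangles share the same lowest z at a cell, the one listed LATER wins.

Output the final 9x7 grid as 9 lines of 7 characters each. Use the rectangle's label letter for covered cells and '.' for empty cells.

.......
.......
..BB.CC
.AAA.CC
.AAA.DD
.AAA...
.AAA...
.AAA...
.......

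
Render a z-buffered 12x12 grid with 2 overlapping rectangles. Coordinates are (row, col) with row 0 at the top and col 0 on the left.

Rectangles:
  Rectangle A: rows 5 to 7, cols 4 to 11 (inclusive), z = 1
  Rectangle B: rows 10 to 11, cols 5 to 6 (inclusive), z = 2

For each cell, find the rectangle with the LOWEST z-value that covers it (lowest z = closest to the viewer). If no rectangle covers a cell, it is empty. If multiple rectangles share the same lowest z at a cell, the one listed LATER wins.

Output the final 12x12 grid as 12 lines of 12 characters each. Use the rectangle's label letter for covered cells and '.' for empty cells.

............
............
............
............
............
....AAAAAAAA
....AAAAAAAA
....AAAAAAAA
............
............
.....BB.....
.....BB.....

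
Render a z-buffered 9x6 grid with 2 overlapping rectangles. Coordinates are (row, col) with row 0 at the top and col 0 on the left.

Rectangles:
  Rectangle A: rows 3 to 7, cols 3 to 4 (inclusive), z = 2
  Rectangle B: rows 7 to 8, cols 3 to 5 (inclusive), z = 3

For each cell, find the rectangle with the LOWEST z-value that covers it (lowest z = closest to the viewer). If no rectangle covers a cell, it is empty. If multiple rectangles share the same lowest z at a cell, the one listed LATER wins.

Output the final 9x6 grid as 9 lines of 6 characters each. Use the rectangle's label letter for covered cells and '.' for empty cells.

......
......
......
...AA.
...AA.
...AA.
...AA.
...AAB
...BBB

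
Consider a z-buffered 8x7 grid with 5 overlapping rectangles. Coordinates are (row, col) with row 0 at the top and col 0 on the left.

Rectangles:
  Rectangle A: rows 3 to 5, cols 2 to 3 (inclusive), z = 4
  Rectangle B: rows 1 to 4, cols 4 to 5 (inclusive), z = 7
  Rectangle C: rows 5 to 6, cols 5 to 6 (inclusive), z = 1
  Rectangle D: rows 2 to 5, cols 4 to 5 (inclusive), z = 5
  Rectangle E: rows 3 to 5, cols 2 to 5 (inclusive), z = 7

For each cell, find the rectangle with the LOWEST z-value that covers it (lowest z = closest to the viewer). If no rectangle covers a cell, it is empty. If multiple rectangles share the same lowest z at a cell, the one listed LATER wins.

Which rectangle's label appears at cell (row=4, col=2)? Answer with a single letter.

Check cell (4,2):
  A: rows 3-5 cols 2-3 z=4 -> covers; best now A (z=4)
  B: rows 1-4 cols 4-5 -> outside (col miss)
  C: rows 5-6 cols 5-6 -> outside (row miss)
  D: rows 2-5 cols 4-5 -> outside (col miss)
  E: rows 3-5 cols 2-5 z=7 -> covers; best now A (z=4)
Winner: A at z=4

Answer: A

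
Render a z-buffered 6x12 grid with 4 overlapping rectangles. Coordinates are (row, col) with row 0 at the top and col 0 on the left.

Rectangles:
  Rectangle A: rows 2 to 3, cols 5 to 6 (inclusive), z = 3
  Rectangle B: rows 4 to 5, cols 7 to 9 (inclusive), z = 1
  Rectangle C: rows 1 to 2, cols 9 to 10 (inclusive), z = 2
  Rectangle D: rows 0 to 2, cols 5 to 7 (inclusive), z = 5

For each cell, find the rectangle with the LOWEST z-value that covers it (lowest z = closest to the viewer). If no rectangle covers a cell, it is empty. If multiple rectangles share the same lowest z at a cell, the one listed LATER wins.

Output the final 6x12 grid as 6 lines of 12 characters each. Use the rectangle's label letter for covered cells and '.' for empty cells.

.....DDD....
.....DDD.CC.
.....AAD.CC.
.....AA.....
.......BBB..
.......BBB..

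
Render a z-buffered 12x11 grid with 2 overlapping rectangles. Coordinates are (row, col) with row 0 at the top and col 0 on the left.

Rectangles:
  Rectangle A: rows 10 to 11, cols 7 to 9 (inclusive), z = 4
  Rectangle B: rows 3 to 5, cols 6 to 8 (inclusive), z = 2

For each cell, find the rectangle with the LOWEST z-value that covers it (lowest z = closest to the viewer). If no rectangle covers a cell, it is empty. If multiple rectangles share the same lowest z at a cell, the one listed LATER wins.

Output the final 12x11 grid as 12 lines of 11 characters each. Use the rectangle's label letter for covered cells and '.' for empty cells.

...........
...........
...........
......BBB..
......BBB..
......BBB..
...........
...........
...........
...........
.......AAA.
.......AAA.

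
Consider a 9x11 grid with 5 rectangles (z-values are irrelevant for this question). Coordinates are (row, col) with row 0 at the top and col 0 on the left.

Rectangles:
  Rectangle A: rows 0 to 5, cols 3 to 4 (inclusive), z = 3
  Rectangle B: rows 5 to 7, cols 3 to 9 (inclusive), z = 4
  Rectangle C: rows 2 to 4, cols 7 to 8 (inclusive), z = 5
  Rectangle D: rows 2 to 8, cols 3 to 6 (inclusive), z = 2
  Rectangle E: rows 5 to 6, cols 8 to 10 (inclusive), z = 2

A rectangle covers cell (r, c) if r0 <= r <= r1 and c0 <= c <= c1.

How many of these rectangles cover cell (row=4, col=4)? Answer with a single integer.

Check cell (4,4):
  A: rows 0-5 cols 3-4 -> covers
  B: rows 5-7 cols 3-9 -> outside (row miss)
  C: rows 2-4 cols 7-8 -> outside (col miss)
  D: rows 2-8 cols 3-6 -> covers
  E: rows 5-6 cols 8-10 -> outside (row miss)
Count covering = 2

Answer: 2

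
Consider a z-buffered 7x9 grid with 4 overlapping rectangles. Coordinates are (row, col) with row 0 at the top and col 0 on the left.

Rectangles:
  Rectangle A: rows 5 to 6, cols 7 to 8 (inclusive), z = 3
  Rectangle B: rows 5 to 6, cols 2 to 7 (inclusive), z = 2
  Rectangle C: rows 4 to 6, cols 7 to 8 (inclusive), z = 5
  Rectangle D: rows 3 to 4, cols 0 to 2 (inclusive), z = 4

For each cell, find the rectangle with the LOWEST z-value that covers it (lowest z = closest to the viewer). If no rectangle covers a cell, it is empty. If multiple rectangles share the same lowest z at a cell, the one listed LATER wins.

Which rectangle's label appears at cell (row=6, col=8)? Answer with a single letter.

Answer: A

Derivation:
Check cell (6,8):
  A: rows 5-6 cols 7-8 z=3 -> covers; best now A (z=3)
  B: rows 5-6 cols 2-7 -> outside (col miss)
  C: rows 4-6 cols 7-8 z=5 -> covers; best now A (z=3)
  D: rows 3-4 cols 0-2 -> outside (row miss)
Winner: A at z=3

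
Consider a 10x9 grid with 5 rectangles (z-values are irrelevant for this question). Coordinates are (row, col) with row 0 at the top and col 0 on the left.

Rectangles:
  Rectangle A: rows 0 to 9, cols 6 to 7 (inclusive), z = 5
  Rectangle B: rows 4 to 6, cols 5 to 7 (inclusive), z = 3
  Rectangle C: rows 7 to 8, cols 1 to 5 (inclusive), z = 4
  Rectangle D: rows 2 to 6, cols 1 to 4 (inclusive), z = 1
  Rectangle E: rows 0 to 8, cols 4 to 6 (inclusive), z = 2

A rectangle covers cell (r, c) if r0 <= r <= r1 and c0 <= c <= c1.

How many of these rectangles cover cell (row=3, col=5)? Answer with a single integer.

Check cell (3,5):
  A: rows 0-9 cols 6-7 -> outside (col miss)
  B: rows 4-6 cols 5-7 -> outside (row miss)
  C: rows 7-8 cols 1-5 -> outside (row miss)
  D: rows 2-6 cols 1-4 -> outside (col miss)
  E: rows 0-8 cols 4-6 -> covers
Count covering = 1

Answer: 1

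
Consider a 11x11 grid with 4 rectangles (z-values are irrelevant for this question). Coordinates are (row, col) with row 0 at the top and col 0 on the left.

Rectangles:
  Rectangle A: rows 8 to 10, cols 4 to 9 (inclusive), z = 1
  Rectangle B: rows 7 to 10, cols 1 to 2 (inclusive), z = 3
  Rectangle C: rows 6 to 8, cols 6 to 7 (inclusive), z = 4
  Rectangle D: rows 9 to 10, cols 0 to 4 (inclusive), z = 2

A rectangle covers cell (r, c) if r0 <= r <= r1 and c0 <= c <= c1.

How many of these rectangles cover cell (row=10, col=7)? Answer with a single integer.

Answer: 1

Derivation:
Check cell (10,7):
  A: rows 8-10 cols 4-9 -> covers
  B: rows 7-10 cols 1-2 -> outside (col miss)
  C: rows 6-8 cols 6-7 -> outside (row miss)
  D: rows 9-10 cols 0-4 -> outside (col miss)
Count covering = 1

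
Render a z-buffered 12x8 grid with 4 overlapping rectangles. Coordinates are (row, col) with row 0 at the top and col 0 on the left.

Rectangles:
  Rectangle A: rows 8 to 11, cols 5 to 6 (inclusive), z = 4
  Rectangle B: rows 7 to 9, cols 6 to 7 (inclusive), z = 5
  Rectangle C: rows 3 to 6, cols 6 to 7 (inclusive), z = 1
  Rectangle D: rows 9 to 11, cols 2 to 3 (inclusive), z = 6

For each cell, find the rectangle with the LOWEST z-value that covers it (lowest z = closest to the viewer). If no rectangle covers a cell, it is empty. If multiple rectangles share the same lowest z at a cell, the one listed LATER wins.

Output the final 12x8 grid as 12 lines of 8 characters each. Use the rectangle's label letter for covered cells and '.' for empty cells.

........
........
........
......CC
......CC
......CC
......CC
......BB
.....AAB
..DD.AAB
..DD.AA.
..DD.AA.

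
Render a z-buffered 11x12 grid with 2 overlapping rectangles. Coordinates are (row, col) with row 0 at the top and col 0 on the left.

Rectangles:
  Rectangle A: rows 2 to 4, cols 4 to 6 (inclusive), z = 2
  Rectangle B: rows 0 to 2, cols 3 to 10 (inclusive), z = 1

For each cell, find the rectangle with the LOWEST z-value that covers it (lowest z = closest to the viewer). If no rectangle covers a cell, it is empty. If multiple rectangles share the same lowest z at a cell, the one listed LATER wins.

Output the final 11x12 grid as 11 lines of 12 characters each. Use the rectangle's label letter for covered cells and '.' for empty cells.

...BBBBBBBB.
...BBBBBBBB.
...BBBBBBBB.
....AAA.....
....AAA.....
............
............
............
............
............
............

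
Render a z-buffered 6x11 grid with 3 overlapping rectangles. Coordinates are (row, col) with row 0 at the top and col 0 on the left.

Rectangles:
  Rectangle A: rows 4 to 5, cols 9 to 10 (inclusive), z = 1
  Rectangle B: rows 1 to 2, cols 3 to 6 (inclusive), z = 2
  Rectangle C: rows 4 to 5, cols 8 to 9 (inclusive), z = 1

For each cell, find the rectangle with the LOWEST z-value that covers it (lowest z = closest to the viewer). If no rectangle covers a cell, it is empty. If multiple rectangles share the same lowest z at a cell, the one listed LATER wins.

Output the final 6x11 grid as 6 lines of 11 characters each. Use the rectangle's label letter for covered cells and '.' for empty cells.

...........
...BBBB....
...BBBB....
...........
........CCA
........CCA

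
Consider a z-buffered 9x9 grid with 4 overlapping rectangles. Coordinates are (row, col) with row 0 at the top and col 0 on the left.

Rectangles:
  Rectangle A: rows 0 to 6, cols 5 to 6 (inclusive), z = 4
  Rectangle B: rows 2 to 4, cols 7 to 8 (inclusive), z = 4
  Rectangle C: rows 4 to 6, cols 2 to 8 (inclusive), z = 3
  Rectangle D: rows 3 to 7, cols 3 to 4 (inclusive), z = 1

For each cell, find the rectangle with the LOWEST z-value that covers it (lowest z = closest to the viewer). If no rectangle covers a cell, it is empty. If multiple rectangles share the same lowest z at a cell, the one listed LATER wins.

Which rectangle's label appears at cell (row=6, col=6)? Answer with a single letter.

Check cell (6,6):
  A: rows 0-6 cols 5-6 z=4 -> covers; best now A (z=4)
  B: rows 2-4 cols 7-8 -> outside (row miss)
  C: rows 4-6 cols 2-8 z=3 -> covers; best now C (z=3)
  D: rows 3-7 cols 3-4 -> outside (col miss)
Winner: C at z=3

Answer: C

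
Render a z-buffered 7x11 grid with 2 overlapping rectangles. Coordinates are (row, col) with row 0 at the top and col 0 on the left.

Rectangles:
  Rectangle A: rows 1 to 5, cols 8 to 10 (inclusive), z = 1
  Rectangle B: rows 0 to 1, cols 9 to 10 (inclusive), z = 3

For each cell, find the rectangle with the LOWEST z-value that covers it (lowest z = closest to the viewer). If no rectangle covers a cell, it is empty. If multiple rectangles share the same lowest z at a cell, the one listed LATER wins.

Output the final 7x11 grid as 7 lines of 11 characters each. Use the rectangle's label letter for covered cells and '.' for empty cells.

.........BB
........AAA
........AAA
........AAA
........AAA
........AAA
...........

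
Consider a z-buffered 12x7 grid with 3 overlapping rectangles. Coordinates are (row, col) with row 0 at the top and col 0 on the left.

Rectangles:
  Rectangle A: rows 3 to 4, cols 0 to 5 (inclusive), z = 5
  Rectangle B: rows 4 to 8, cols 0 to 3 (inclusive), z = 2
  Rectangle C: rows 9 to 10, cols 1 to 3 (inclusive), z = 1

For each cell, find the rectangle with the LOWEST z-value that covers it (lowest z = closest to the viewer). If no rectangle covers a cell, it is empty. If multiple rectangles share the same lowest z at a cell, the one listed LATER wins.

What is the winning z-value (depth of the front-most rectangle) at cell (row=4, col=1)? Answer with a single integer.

Answer: 2

Derivation:
Check cell (4,1):
  A: rows 3-4 cols 0-5 z=5 -> covers; best now A (z=5)
  B: rows 4-8 cols 0-3 z=2 -> covers; best now B (z=2)
  C: rows 9-10 cols 1-3 -> outside (row miss)
Winner: B at z=2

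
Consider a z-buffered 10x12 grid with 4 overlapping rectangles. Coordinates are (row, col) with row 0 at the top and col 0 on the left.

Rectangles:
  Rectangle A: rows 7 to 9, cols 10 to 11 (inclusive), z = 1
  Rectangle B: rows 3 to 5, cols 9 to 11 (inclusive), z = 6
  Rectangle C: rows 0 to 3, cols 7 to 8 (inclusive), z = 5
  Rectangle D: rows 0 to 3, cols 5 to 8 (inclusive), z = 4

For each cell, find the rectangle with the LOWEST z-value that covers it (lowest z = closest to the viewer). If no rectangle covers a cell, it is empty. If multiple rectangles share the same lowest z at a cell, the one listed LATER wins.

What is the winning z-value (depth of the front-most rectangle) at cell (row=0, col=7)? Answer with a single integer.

Check cell (0,7):
  A: rows 7-9 cols 10-11 -> outside (row miss)
  B: rows 3-5 cols 9-11 -> outside (row miss)
  C: rows 0-3 cols 7-8 z=5 -> covers; best now C (z=5)
  D: rows 0-3 cols 5-8 z=4 -> covers; best now D (z=4)
Winner: D at z=4

Answer: 4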